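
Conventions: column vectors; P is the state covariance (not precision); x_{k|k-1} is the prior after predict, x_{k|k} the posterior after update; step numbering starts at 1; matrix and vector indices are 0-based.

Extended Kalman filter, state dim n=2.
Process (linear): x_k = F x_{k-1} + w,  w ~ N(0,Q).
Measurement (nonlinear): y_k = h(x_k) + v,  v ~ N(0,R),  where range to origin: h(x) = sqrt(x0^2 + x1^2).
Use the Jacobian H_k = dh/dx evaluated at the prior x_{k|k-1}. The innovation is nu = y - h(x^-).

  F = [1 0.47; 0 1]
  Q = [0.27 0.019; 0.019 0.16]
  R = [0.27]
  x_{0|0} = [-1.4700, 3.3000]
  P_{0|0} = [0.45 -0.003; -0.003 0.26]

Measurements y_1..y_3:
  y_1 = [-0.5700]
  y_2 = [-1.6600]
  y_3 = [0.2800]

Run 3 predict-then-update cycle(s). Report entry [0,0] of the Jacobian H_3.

step 1: x^-=[0.0810, 3.3000]  P^-=[0.7746 0.1382; 0.1382 0.4200]  H_jac=[0.0245 0.9997]  S=[0.6970]  K=[0.2255; 0.6073]  nu=[-3.8710]  x^+=[-0.7919, 0.9493]  P^+=[0.7392 0.0428; 0.0428 0.1630]
step 2: x^-=[-0.3457, 0.9493]  P^-=[1.0854 0.1384; 0.1384 0.3230]  H_jac=[-0.3422 0.9396]  S=[0.5933]  K=[-0.4069; 0.4317]  nu=[-2.6703]  x^+=[0.7409, -0.2035]  P^+=[0.9871 0.2426; 0.2426 0.2124]
step 3: x^-=[0.6453, -0.2035]  P^-=[1.5321 0.3614; 0.3614 0.3724]  H_jac=[0.9537 -0.3008]  S=[1.4898]  K=[0.9078; 0.1562]  nu=[-0.3966]  x^+=[0.2853, -0.2654]  P^+=[0.3044 0.1502; 0.1502 0.3361]

H_jac[0,0] = 0.9537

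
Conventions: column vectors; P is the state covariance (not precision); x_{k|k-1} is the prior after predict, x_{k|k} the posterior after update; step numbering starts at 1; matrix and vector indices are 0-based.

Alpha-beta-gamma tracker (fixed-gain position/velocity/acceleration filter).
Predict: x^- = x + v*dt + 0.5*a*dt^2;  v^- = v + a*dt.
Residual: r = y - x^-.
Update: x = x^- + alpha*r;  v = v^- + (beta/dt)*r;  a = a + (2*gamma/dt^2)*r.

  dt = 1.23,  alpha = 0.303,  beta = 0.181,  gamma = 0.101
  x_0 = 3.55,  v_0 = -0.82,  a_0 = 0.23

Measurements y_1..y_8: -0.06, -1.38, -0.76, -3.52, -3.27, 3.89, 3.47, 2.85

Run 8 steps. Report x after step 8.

x_post = 4.5327

step 1: x_pred=2.7154  r=-2.7754  x^+=1.8744  v^+=-0.9455  a^+=-0.1406
step 2: x_pred=0.6051  r=-1.9851  x^+=0.0036  v^+=-1.4105  a^+=-0.4056
step 3: x_pred=-2.0381  r=1.2781  x^+=-1.6509  v^+=-1.7214  a^+=-0.2350
step 4: x_pred=-3.9459  r=0.4259  x^+=-3.8168  v^+=-1.9477  a^+=-0.1781
step 5: x_pred=-6.3472  r=3.0772  x^+=-5.4148  v^+=-1.7139  a^+=0.2328
step 6: x_pred=-7.3469  r=11.2369  x^+=-3.9421  v^+=0.2259  a^+=1.7331
step 7: x_pred=-2.3532  r=5.8232  x^+=-0.5888  v^+=3.2145  a^+=2.5106
step 8: x_pred=5.2642  r=-2.4142  x^+=4.5327  v^+=5.9473  a^+=2.1883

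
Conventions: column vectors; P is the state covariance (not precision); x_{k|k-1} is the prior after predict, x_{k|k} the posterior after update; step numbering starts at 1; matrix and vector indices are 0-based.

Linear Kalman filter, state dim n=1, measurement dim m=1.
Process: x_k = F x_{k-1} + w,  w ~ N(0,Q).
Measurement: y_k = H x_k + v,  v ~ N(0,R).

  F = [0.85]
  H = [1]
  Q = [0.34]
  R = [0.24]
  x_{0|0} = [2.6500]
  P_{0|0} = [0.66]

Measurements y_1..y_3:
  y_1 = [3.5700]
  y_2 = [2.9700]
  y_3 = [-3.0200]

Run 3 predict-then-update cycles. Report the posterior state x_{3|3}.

step 1: x^-=[2.2525]  P^-=[0.8169]  S=[1.0569]  K=[0.7729]  nu=[1.3175]  x^+=[3.2708]  P^+=[0.1855]
step 2: x^-=[2.7802]  P^-=[0.4740]  S=[0.7140]  K=[0.6639]  nu=[0.1898]  x^+=[2.9062]  P^+=[0.1593]
step 3: x^-=[2.4703]  P^-=[0.4551]  S=[0.6951]  K=[0.6547]  nu=[-5.4903]  x^+=[-1.1244]  P^+=[0.1571]

x_post = [-1.1244]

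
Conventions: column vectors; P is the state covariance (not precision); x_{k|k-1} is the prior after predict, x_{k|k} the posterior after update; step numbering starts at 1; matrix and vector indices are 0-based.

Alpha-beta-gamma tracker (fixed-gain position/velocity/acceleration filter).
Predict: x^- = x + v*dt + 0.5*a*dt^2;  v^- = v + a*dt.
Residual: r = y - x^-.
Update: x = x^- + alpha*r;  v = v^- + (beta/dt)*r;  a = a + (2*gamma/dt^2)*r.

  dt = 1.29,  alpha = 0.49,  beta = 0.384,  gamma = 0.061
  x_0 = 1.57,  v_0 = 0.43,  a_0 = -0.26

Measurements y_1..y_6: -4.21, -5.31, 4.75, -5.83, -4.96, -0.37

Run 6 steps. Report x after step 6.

x_post = -3.2977

step 1: x_pred=1.9084  r=-6.1184  x^+=-1.0896  v^+=-1.7267  a^+=-0.7086
step 2: x_pred=-3.9066  r=-1.4034  x^+=-4.5943  v^+=-3.0585  a^+=-0.8114
step 3: x_pred=-9.2149  r=13.9649  x^+=-2.3721  v^+=0.0517  a^+=0.2124
step 4: x_pred=-2.1286  r=-3.7014  x^+=-3.9423  v^+=-0.7761  a^+=-0.0590
step 5: x_pred=-4.9926  r=0.0326  x^+=-4.9766  v^+=-0.8425  a^+=-0.0566
step 6: x_pred=-6.1106  r=5.7406  x^+=-3.2977  v^+=0.7933  a^+=0.3642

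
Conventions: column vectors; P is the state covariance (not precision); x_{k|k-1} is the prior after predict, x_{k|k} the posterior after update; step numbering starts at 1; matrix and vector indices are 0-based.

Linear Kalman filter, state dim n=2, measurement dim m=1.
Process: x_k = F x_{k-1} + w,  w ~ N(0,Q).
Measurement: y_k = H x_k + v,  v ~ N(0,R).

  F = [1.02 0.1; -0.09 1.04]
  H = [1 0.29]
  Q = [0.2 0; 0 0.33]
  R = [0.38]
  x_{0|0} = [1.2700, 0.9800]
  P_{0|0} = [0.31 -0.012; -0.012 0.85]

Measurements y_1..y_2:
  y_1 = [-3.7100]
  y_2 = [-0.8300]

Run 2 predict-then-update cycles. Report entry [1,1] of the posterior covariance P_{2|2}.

P_post[1,1] = 1.3965

step 1: x^-=[1.3934, 0.9049]  P^-=[0.5286 0.0473; 0.0473 1.2541]  S=[1.0415]  K=[0.5207; 0.3946]  nu=[-5.3658]  x^+=[-1.4005, -1.2127]  P^+=[0.2462 -0.1667; -0.1667 1.0919]
step 2: x^-=[-1.5498, -1.1351]  P^-=[0.4331 -0.0844; -0.0844 1.5442]  S=[0.8940]  K=[0.4570; 0.4065]  nu=[1.0490]  x^+=[-1.0704, -0.7086]  P^+=[0.2463 -0.2505; -0.2505 1.3965]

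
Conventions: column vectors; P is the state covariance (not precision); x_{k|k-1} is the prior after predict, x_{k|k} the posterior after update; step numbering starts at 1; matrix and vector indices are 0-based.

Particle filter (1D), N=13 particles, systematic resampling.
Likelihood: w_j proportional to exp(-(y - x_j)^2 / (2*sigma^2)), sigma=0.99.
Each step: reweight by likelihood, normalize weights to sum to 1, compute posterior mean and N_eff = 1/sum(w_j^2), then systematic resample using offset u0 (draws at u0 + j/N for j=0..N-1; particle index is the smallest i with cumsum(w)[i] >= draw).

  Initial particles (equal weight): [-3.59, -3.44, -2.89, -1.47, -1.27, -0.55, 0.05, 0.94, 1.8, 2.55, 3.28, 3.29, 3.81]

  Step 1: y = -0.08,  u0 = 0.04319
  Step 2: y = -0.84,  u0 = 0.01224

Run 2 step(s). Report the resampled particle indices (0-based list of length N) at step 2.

resampled_idx = [0, 0, 1, 2, 3, 3, 4, 5, 5, 6, 7, 8, 9]

step 1: w=[0.0005, 0.0009, 0.0050, 0.1050, 0.1366, 0.2513, 0.2789, 0.1654, 0.0463, 0.0083, 0.0009, 0.0009, 0.0001]  mean=-0.2052  Neff=4.9954  idx=[3, 4, 4, 5, 5, 5, 6, 6, 6, 6, 7, 7, 8]
step 2: w=[0.0949, 0.1057, 0.1057, 0.1113, 0.1113, 0.1113, 0.0776, 0.0776, 0.0776, 0.0776, 0.0231, 0.0231, 0.0033]  mean=-0.5268  Neff=10.6757  idx=[0, 0, 1, 2, 3, 3, 4, 5, 5, 6, 7, 8, 9]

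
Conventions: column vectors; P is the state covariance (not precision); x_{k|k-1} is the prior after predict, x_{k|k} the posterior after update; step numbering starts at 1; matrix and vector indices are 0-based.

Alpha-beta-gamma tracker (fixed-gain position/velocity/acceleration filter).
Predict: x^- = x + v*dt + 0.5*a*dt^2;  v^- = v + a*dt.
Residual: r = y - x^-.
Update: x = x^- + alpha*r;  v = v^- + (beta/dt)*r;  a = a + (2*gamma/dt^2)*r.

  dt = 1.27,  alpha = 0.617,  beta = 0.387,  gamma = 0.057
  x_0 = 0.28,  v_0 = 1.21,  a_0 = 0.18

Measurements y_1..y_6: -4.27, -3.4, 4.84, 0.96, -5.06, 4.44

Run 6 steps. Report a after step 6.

a_post = 0.1467

step 1: x_pred=1.9619  r=-6.2319  x^+=-1.8832  v^+=-0.4604  a^+=-0.2605
step 2: x_pred=-2.6780  r=-0.7220  x^+=-3.1235  v^+=-1.0112  a^+=-0.3115
step 3: x_pred=-4.6589  r=9.4989  x^+=1.2019  v^+=1.4877  a^+=0.3599
step 4: x_pred=3.3816  r=-2.4216  x^+=1.8875  v^+=1.2069  a^+=0.1887
step 5: x_pred=3.5724  r=-8.6324  x^+=-1.7538  v^+=-1.1839  a^+=-0.4214
step 6: x_pred=-3.5973  r=8.0373  x^+=1.3617  v^+=0.7300  a^+=0.1467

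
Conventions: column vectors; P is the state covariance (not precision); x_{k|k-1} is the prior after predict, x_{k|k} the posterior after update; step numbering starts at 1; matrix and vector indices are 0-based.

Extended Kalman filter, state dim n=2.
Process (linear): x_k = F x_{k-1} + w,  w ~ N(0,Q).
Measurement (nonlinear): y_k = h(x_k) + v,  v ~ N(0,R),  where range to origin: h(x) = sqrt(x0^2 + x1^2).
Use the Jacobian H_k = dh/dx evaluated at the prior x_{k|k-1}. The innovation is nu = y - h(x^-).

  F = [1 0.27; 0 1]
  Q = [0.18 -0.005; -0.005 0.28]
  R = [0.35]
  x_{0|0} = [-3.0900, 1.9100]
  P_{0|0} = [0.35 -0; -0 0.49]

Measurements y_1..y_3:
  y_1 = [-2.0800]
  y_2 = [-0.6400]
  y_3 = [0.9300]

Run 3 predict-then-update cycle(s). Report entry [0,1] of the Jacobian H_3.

H_jac[0,1] = 0.7015

step 1: x^-=[-2.5743, 1.9100]  P^-=[0.5657 0.1273; 0.1273 0.7700]  H_jac=[-0.8031 0.5959]  S=[0.8664]  K=[-0.4368; 0.4116]  nu=[-5.2855]  x^+=[-0.2655, -0.2652]  P^+=[0.4004 0.2831; 0.2831 0.6233]
step 2: x^-=[-0.3371, -0.2652]  P^-=[0.7787 0.4463; 0.4463 0.9033]  H_jac=[-0.7859 -0.6184]  S=[1.6101]  K=[-0.5515; -0.5648]  nu=[-1.0689]  x^+=[0.2524, 0.3384]  P^+=[0.2890 -0.0551; -0.0551 0.3897]
step 3: x^-=[0.3438, 0.3384]  P^-=[0.4676 0.0451; 0.0451 0.6697]  H_jac=[0.7126 0.7015]  S=[0.9622]  K=[0.3792; 0.5217]  nu=[0.4476]  x^+=[0.5135, 0.5719]  P^+=[0.3293 -0.1453; -0.1453 0.4078]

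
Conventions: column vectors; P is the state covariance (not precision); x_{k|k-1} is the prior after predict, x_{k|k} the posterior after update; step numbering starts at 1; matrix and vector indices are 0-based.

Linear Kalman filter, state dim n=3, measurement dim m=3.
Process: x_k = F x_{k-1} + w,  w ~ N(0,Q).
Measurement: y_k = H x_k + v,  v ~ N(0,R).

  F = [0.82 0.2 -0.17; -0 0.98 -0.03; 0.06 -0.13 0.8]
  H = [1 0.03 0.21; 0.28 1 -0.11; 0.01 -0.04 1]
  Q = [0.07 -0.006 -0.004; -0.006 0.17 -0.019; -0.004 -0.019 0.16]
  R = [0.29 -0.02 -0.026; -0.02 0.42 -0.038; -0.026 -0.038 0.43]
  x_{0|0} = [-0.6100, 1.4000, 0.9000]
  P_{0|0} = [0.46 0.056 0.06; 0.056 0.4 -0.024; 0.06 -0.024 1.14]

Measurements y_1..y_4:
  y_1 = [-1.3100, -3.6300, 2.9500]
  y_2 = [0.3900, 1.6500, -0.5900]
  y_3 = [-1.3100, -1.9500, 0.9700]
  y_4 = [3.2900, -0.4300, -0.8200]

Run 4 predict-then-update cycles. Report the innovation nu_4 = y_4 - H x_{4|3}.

step 1: x^-=[-0.3732, 1.3450, 0.5014]  P^-=[0.4315 0.1259 -0.1177; 0.1259 0.5566 -0.1130; -0.1177 -0.1130 0.9079]  S=[0.7187 0.2062 0.0429; 0.2062 1.1240 -0.3055; 0.0429 -0.3055 1.3454]  K=[0.5447 0.1092 -0.0806; 0.0084 0.5424 0.0232; 0.0720 -0.0517 0.6633]  nu=[-1.0824, -4.8154, 2.5061]  x^+=[-1.6907, -1.2176, 2.3347]  P^+=[0.1700 -0.0156 -0.0553; -0.0156 0.2310 -0.0014; -0.0553 -0.0014 0.2858]
step 2: x^-=[-2.0268, -1.2633, 1.9246]  P^-=[0.2122 0.0298 -0.0750; 0.0298 0.3922 -0.0572; -0.0750 -0.0572 0.3427]  S=[0.4872 0.0653 -0.0300; 0.0653 0.8668 -0.1692; -0.0300 -0.1692 0.7764]  K=[0.3916 0.0702 -0.0650; -0.0020 0.4712 0.0091; 0.0237 -0.0510 0.4331]  nu=[2.0505, 3.6925, -2.5449]  x^+=[-0.7992, 0.4494, 0.6827]  P^+=[0.1233 -0.0151 -0.0426; -0.0151 0.2012 -0.0057; -0.0426 -0.0057 0.1878]
step 3: x^-=[-0.6815, 0.4200, 0.4398]  P^-=[0.1737 0.0243 -0.0559; 0.0243 0.3637 -0.0545; -0.0559 -0.0545 0.2814]  S=[0.4537 0.0492 -0.0237; 0.0492 0.8298 -0.1533; -0.0237 -0.1533 0.7152]  K=[0.3488 0.0651 -0.0515; 0.0033 0.4538 0.0012; 0.0293 -0.0523 0.3854]  nu=[-0.7335, -2.1308, 0.5538]  x^+=[-1.1046, -0.5487, 0.7432]  P^+=[0.1090 -0.0120 -0.0353; -0.0120 0.1929 -0.0090; -0.0353 -0.0090 0.1670]
step 4: x^-=[-1.1419, -0.5601, 0.5996]  P^-=[0.1623 0.0254 -0.0496; 0.0254 0.3559 -0.0553; -0.0496 -0.0553 0.2692]  S=[0.4445 0.0466 -0.0202; 0.0466 0.8213 -0.1508; -0.0202 -0.1508 0.7032]  K=[0.3344 0.0654 -0.0461; 0.0079 0.4486 -0.0021; 0.0344 -0.0534 0.3748]  nu=[4.3228, 0.5157, -1.4306]  x^+=[0.4035, -0.2916, 0.1848]  P^+=[0.1040 -0.0101 -0.0324; -0.0101 0.1900 -0.0104; -0.0324 -0.0104 0.1622]

innov = [4.3228, 0.5157, -1.4306]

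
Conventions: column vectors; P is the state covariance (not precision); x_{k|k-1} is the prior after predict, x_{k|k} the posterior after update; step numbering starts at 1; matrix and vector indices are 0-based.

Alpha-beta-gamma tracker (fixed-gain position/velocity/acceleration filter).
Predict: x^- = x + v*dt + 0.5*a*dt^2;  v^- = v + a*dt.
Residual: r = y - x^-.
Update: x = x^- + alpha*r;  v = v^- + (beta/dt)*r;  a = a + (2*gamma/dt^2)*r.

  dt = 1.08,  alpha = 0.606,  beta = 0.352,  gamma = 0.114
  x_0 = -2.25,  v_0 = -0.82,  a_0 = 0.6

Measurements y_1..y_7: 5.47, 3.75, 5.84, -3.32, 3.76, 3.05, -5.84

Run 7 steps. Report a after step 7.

a_post = -2.1242

step 1: x_pred=-2.7857  r=8.2557  x^+=2.2173  v^+=2.5187  a^+=2.2138
step 2: x_pred=6.2286  r=-2.4786  x^+=4.7266  v^+=4.1018  a^+=1.7293
step 3: x_pred=10.1650  r=-4.3250  x^+=7.5440  v^+=4.5598  a^+=0.8839
step 4: x_pred=12.9841  r=-16.3041  x^+=3.1038  v^+=0.2004  a^+=-2.3032
step 5: x_pred=1.9770  r=1.7830  x^+=3.0575  v^+=-1.7059  a^+=-1.9546
step 6: x_pred=0.0752  r=2.9748  x^+=1.8779  v^+=-2.8473  a^+=-1.3731
step 7: x_pred=-1.9980  r=-3.8420  x^+=-4.3263  v^+=-5.5825  a^+=-2.1242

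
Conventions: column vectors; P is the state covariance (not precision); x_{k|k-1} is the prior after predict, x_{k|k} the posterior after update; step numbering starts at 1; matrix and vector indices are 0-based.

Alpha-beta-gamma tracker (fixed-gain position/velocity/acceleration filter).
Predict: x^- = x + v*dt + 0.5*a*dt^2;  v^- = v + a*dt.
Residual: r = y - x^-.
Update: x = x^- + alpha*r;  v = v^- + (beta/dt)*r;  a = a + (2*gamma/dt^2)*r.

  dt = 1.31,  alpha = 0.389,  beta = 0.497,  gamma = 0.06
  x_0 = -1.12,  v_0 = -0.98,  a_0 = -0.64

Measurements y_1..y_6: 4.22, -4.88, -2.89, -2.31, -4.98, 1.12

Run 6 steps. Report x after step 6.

x_post = -3.7683

step 1: x_pred=-2.9530  r=7.1730  x^+=-0.1627  v^+=0.9029  a^+=-0.1384
step 2: x_pred=0.9014  r=-5.7814  x^+=-1.3476  v^+=-1.4718  a^+=-0.5427
step 3: x_pred=-3.7413  r=0.8513  x^+=-3.4101  v^+=-1.8598  a^+=-0.4832
step 4: x_pred=-6.2610  r=3.9510  x^+=-4.7241  v^+=-0.9937  a^+=-0.2069
step 5: x_pred=-6.2034  r=1.2234  x^+=-5.7275  v^+=-0.8006  a^+=-0.1213
step 6: x_pred=-6.8804  r=8.0004  x^+=-3.7683  v^+=2.0757  a^+=0.4381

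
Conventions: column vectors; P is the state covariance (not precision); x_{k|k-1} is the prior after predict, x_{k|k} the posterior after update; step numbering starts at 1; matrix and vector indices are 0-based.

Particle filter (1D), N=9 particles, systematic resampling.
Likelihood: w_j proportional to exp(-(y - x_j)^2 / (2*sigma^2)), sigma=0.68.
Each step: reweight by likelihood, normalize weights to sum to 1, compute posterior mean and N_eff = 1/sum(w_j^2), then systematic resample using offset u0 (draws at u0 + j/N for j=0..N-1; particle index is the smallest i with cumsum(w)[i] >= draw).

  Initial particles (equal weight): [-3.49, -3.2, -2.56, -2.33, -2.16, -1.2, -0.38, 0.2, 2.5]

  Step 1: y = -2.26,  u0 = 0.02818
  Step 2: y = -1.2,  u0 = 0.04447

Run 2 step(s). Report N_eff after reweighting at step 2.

step 1: w=[0.0514, 0.1015, 0.2393, 0.2624, 0.2610, 0.0783, 0.0058, 0.0004, 0.0000]  mean=-2.3879  Neff=4.6873  idx=[0, 1, 2, 2, 3, 3, 4, 4, 5]
step 2: w=[0.0014, 0.0052, 0.0535, 0.0535, 0.0994, 0.0994, 0.1460, 0.1460, 0.3955]  mean=-1.8642  Neff=4.4527  idx=[2, 4, 5, 6, 7, 7, 8, 8, 8]

N_eff = 4.4527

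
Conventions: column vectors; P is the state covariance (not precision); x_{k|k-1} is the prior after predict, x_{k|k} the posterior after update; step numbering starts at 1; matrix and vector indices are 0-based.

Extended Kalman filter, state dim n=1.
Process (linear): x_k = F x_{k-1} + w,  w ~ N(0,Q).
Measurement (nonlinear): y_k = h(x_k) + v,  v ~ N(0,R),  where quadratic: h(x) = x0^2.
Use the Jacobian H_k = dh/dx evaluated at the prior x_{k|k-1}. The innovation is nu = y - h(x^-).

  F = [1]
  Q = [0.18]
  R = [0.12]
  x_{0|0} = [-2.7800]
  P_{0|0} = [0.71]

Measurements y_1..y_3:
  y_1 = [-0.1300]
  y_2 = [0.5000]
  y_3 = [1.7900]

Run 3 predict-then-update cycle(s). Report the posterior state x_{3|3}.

step 1: x^-=[-2.7800]  P^-=[0.8900]  H_jac=[-5.5600]  S=[27.6331]  K=[-0.1791]  nu=[-7.8584]  x^+=[-1.3728]  P^+=[0.0039]
step 2: x^-=[-1.3728]  P^-=[0.1839]  H_jac=[-2.7455]  S=[1.5059]  K=[-0.3352]  nu=[-1.3845]  x^+=[-0.9087]  P^+=[0.0147]
step 3: x^-=[-0.9087]  P^-=[0.1947]  H_jac=[-1.8174]  S=[0.7629]  K=[-0.4637]  nu=[0.9643]  x^+=[-1.3558]  P^+=[0.0306]

x_post = [-1.3558]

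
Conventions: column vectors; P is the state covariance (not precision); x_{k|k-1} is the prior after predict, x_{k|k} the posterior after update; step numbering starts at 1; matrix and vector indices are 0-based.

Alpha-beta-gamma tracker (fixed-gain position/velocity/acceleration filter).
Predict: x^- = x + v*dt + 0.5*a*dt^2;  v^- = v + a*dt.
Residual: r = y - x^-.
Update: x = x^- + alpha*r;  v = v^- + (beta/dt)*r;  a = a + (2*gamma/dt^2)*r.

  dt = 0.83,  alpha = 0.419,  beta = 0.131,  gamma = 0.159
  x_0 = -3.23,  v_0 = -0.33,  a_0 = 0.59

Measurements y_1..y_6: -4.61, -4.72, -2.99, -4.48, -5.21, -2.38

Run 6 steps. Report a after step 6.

a_post = 0.8142

step 1: x_pred=-3.3007  r=-1.3093  x^+=-3.8493  v^+=-0.0470  a^+=-0.0144
step 2: x_pred=-3.8932  r=-0.8268  x^+=-4.2396  v^+=-0.1894  a^+=-0.3960
step 3: x_pred=-4.5332  r=1.5432  x^+=-3.8866  v^+=-0.2745  a^+=0.3163
step 4: x_pred=-4.0055  r=-0.4745  x^+=-4.2043  v^+=-0.0869  a^+=0.0973
step 5: x_pred=-4.2429  r=-0.9671  x^+=-4.6481  v^+=-0.1587  a^+=-0.3491
step 6: x_pred=-4.9001  r=2.5201  x^+=-3.8442  v^+=-0.0507  a^+=0.8142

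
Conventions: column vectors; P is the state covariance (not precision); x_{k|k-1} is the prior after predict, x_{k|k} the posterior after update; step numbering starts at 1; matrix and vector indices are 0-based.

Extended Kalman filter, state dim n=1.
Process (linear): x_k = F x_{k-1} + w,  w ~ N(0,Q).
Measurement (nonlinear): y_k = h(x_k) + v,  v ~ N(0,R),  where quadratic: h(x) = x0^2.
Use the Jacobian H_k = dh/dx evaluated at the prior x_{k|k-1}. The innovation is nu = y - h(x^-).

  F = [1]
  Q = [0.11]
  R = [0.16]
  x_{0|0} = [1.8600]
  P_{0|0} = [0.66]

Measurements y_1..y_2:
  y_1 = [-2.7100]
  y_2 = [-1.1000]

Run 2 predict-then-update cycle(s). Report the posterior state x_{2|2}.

x_post = [-0.1158]

step 1: x^-=[1.8600]  P^-=[0.7700]  H_jac=[3.7200]  S=[10.8156]  K=[0.2648]  nu=[-6.1696]  x^+=[0.2260]  P^+=[0.0114]
step 2: x^-=[0.2260]  P^-=[0.1214]  H_jac=[0.4521]  S=[0.1848]  K=[0.2969]  nu=[-1.1511]  x^+=[-0.1158]  P^+=[0.1051]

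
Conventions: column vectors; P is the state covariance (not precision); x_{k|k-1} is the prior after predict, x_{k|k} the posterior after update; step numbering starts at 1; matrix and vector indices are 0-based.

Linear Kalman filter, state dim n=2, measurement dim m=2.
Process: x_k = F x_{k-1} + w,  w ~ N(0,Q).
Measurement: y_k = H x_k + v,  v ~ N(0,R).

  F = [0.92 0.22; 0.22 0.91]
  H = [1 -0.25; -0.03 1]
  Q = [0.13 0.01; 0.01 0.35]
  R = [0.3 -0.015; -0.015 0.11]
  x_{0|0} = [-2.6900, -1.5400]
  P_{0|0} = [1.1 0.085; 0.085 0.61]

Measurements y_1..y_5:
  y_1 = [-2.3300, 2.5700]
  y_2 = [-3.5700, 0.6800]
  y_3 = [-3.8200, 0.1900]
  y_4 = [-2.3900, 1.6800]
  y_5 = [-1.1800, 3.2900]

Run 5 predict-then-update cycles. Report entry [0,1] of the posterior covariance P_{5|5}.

P_post[0,1] = 0.0156

step 1: x^-=[-2.8136, -1.9932]  P^-=[1.1250 0.4300; 0.4300 0.9424]  S=[1.2689 0.1489; 0.1489 1.0276]  K=[0.7697 0.2741; 0.0479 0.8976]  nu=[-0.0147, 4.4788]  x^+=[-1.5973, 2.0262]  P^+=[0.2332 0.0256; 0.0256 0.0988]
step 2: x^-=[-1.0237, 1.4924]  P^-=[0.3425 0.0996; 0.0996 0.4533]  S=[0.6210 -0.0382; -0.0382 0.5577]  K=[0.5235 0.1961; 0.0278 0.8095]  nu=[-2.1732, -0.8431]  x^+=[-2.3267, 0.7496]  P^+=[0.1587 0.0185; 0.0185 0.0892]
step 3: x^-=[-1.9757, 0.1702]  P^-=[0.2761 0.0763; 0.0763 0.4389]  S=[0.5654 -0.0561; -0.0561 0.5446]  K=[0.4719 0.1736; 0.0207 0.8039]  nu=[-1.8017, -0.0395]  x^+=[-2.8327, 0.1012]  P^+=[0.1430 0.0163; 0.0163 0.0886]
step 4: x^-=[-2.5839, -0.5311]  P^-=[0.2620 0.0711; 0.0711 0.4368]  S=[0.5537 -0.0604; -0.0604 0.5428]  K=[0.4593 0.1677; 0.0188 0.8029]  nu=[0.0611, 2.1336]  x^+=[-2.1981, 1.1832]  P^+=[0.1392 0.0157; 0.0157 0.0885]
step 5: x^-=[-1.7619, 0.5931]  P^-=[0.2585 0.0698; 0.0698 0.4363]  S=[0.5508 -0.0615; -0.0615 0.5424]  K=[0.4561 0.1662; 0.0183 0.8027]  nu=[0.7302, 2.6440]  x^+=[-0.9896, 2.7289]  P^+=[0.1382 0.0156; 0.0156 0.0885]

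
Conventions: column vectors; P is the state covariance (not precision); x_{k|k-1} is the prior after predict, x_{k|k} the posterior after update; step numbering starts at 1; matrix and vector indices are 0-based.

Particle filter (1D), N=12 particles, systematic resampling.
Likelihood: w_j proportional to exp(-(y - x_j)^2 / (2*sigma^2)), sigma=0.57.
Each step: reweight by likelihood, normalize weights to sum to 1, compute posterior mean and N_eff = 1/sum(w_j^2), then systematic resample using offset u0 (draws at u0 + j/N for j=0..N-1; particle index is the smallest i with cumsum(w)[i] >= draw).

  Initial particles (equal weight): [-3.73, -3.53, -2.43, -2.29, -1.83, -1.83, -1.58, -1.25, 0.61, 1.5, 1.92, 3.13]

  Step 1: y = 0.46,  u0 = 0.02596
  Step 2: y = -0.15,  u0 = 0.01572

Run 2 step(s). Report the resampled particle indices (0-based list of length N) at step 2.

step 1: w=[0.0000, 0.0000, 0.0000, 0.0000, 0.0003, 0.0003, 0.0014, 0.0092, 0.8008, 0.1569, 0.0312, 0.0000]  mean=0.7691  Neff=1.4994  idx=[8, 8, 8, 8, 8, 8, 8, 8, 8, 8, 9, 9]
step 2: w=[0.0993, 0.0993, 0.0993, 0.0993, 0.0993, 0.0993, 0.0993, 0.0993, 0.0993, 0.0993, 0.0037, 0.0037]  mean=0.6165  Neff=10.1452  idx=[0, 0, 1, 2, 3, 4, 5, 6, 6, 7, 8, 9]

resampled_idx = [0, 0, 1, 2, 3, 4, 5, 6, 6, 7, 8, 9]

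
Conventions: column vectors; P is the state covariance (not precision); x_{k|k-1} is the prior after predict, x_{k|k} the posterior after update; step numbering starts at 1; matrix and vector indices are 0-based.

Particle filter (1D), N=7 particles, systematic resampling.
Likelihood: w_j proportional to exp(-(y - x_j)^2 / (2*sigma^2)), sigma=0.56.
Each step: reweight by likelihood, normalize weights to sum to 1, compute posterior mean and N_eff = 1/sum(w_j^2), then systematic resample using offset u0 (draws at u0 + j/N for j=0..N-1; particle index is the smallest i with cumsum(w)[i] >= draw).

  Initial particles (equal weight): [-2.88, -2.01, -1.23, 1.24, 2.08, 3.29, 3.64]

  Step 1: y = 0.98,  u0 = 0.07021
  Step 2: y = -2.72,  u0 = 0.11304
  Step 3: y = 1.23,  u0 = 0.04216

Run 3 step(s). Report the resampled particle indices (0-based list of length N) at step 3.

step 1: w=[0.0000, 0.0000, 0.0004, 0.8602, 0.1392, 0.0002, 0.0000]  mean=1.3564  Neff=1.3169  idx=[3, 3, 3, 3, 3, 3, 4]
step 2: w=[0.1667, 0.1667, 0.1667, 0.1667, 0.1667, 0.1667, 0.0000]  mean=1.2400  Neff=6.0000  idx=[0, 1, 2, 3, 4, 4, 5]
step 3: w=[0.1429, 0.1429, 0.1429, 0.1429, 0.1429, 0.1429, 0.1429]  mean=1.2400  Neff=7.0000  idx=[0, 1, 2, 3, 4, 5, 6]

resampled_idx = [0, 1, 2, 3, 4, 5, 6]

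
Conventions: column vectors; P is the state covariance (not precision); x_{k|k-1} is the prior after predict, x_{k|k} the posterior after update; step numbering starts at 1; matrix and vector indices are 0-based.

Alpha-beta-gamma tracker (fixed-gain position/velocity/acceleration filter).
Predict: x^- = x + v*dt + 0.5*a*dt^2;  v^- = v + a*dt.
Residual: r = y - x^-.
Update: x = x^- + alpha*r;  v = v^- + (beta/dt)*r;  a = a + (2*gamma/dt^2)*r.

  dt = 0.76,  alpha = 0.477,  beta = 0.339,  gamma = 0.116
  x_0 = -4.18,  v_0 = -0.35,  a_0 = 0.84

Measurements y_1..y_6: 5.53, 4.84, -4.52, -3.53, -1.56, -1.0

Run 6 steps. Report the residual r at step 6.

step 1: x_pred=-4.2034  r=9.7334  x^+=0.4394  v^+=4.6300  a^+=4.7495
step 2: x_pred=5.3299  r=-0.4899  x^+=5.0962  v^+=8.0211  a^+=4.5528
step 3: x_pred=12.5071  r=-17.0271  x^+=4.3852  v^+=3.8862  a^+=-2.2864
step 4: x_pred=6.6784  r=-10.2084  x^+=1.8090  v^+=-2.4049  a^+=-6.3867
step 5: x_pred=-1.8632  r=0.3032  x^+=-1.7186  v^+=-7.1236  a^+=-6.2649
step 6: x_pred=-8.9418  r=7.9418  x^+=-5.1536  v^+=-8.3425  a^+=-3.0750

resid = 7.9418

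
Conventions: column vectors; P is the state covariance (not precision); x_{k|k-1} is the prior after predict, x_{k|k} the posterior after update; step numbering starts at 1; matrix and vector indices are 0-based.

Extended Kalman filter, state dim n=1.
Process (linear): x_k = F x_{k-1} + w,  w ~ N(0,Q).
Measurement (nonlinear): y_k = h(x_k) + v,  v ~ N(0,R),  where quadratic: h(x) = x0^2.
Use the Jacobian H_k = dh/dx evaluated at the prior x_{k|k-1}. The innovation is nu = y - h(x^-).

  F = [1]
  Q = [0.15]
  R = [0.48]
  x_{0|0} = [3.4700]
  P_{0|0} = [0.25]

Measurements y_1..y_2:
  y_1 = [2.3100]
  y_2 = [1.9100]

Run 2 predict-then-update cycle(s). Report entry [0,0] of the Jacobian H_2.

step 1: x^-=[3.4700]  P^-=[0.4000]  H_jac=[6.9400]  S=[19.7454]  K=[0.1406]  nu=[-9.7309]  x^+=[2.1019]  P^+=[0.0097]
step 2: x^-=[2.1019]  P^-=[0.1597]  H_jac=[4.2039]  S=[3.3027]  K=[0.2033]  nu=[-2.5081]  x^+=[1.5920]  P^+=[0.0232]

H_jac[0,0] = 4.2039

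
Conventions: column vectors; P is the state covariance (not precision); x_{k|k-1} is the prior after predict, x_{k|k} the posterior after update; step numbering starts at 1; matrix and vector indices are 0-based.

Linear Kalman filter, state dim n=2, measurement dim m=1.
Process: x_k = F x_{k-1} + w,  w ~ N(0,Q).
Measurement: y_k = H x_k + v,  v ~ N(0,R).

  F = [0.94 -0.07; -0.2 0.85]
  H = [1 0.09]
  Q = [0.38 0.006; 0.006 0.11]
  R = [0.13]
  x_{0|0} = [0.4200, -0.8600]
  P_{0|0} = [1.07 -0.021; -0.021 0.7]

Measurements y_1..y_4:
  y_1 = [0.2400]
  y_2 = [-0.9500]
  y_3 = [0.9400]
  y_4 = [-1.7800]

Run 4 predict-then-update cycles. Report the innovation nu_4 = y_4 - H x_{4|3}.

innov = [-2.3844]

step 1: x^-=[0.4550, -0.8150]  P^-=[1.3316 -0.2539; -0.2539 0.6657]  S=[1.4213]  K=[0.9208; -0.1365]  nu=[-0.1416]  x^+=[0.3246, -0.7957]  P^+=[0.1265 -0.0753; -0.0753 0.6392]
step 2: x^-=[0.3608, -0.7412]  P^-=[0.5048 -0.1170; -0.1170 0.6025]  S=[0.6186]  K=[0.7990; -0.1015]  nu=[-1.2441]  x^+=[-0.6332, -0.6150]  P^+=[0.1099 -0.0668; -0.0668 0.5961]
step 3: x^-=[-0.5522, -0.3961]  P^-=[0.4888 -0.1045; -0.1045 0.5678]  S=[0.6046]  K=[0.7929; -0.0883]  nu=[1.5278]  x^+=[0.6593, -0.5309]  P^+=[0.1087 -0.0622; -0.0622 0.5631]
step 4: x^-=[0.6569, -0.5832]  P^-=[0.4870 -0.0985; -0.0985 0.5423]  S=[0.6036]  K=[0.7920; -0.0823]  nu=[-2.3844]  x^+=[-1.2317, -0.3870]  P^+=[0.1083 -0.0591; -0.0591 0.5382]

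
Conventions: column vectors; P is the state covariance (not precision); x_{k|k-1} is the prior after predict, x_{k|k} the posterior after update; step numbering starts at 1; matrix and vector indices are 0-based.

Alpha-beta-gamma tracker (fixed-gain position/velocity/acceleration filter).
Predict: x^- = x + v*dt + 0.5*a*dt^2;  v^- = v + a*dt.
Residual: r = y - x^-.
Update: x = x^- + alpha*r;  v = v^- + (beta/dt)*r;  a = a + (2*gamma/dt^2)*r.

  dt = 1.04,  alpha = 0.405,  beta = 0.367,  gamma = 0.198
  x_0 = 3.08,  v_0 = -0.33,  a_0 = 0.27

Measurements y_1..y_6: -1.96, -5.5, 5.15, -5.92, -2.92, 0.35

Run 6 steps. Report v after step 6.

v_post = 5.2795

step 1: x_pred=2.8828  r=-4.8428  x^+=0.9215  v^+=-1.7582  a^+=-1.5031
step 2: x_pred=-1.7199  r=-3.7801  x^+=-3.2508  v^+=-4.6553  a^+=-2.8871
step 3: x_pred=-9.6537  r=14.8037  x^+=-3.6582  v^+=-2.4339  a^+=2.5329
step 4: x_pred=-4.8196  r=-1.1004  x^+=-5.2653  v^+=-0.1880  a^+=2.1300
step 5: x_pred=-4.3088  r=1.3888  x^+=-3.7463  v^+=2.5174  a^+=2.6385
step 6: x_pred=0.2986  r=0.0514  x^+=0.3194  v^+=5.2795  a^+=2.6573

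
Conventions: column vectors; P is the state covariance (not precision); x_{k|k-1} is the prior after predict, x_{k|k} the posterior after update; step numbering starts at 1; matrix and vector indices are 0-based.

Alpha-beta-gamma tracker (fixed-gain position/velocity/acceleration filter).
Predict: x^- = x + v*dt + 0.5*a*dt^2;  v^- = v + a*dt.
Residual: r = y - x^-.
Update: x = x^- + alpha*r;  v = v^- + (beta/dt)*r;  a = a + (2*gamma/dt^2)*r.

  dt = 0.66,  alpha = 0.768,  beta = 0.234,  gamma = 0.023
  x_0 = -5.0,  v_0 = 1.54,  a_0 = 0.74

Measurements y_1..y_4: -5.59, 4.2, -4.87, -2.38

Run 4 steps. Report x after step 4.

x_post = -2.0787

step 1: x_pred=-3.8224  r=-1.7676  x^+=-5.1799  v^+=1.4017  a^+=0.5533
step 2: x_pred=-4.1343  r=8.3343  x^+=2.2664  v^+=4.7218  a^+=1.4335
step 3: x_pred=5.6950  r=-10.5650  x^+=-2.4189  v^+=1.9221  a^+=0.3178
step 4: x_pred=-1.0811  r=-1.2989  x^+=-2.0787  v^+=1.6713  a^+=0.1806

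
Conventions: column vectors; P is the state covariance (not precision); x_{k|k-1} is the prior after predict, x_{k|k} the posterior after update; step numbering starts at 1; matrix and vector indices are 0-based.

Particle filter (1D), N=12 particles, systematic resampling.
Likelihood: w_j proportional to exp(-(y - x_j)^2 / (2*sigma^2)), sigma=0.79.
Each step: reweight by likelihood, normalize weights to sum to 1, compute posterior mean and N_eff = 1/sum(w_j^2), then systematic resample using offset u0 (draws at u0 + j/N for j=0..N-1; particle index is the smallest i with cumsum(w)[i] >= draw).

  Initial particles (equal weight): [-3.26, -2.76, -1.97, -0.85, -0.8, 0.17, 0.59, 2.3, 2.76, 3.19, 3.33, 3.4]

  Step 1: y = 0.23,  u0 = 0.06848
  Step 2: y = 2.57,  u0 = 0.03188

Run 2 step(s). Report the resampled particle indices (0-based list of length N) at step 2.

resampled_idx = [3, 5, 7, 8, 8, 9, 9, 10, 10, 10, 11, 11]

step 1: w=[0.0000, 0.0003, 0.0074, 0.1413, 0.1537, 0.3587, 0.3242, 0.0116, 0.0021, 0.0003, 0.0002, 0.0001]  mean=0.0282  Neff=3.6030  idx=[3, 4, 4, 5, 5, 5, 5, 5, 6, 6, 6, 6]
step 2: w=[0.0004, 0.0005, 0.0005, 0.0445, 0.0445, 0.0445, 0.0445, 0.0445, 0.1941, 0.1941, 0.1941, 0.1941]  mean=0.4947  Neff=6.2283  idx=[3, 5, 7, 8, 8, 9, 9, 10, 10, 10, 11, 11]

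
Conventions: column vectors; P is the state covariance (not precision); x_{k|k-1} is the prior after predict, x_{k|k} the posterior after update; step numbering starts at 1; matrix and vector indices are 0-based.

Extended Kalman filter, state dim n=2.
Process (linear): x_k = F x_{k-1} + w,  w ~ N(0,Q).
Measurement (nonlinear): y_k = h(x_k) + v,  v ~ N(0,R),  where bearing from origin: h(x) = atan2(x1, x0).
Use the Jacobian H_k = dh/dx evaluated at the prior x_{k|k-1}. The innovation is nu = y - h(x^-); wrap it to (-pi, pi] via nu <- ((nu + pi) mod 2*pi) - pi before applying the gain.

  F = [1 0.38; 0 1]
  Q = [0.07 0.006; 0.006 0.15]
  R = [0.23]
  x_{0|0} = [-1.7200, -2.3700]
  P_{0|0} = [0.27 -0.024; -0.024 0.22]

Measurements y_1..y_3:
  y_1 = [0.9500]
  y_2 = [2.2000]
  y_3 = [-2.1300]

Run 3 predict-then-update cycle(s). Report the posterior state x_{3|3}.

x_post = [-4.4021, -1.4668]

step 1: x^-=[-2.6206, -2.3700]  P^-=[0.3535 0.0656; 0.0656 0.3700]  H_jac=[0.1898 -0.2099]  S=[0.2538]  K=[0.2102; -0.2569]  nu=[-2.9268]  x^+=[-3.2357, -1.6180]  P^+=[0.3423 0.0793; 0.0793 0.3532]
step 2: x^-=[-3.8505, -1.6180]  P^-=[0.5236 0.2195; 0.2195 0.5032]  H_jac=[0.0928 -0.2207]  S=[0.2500]  K=[0.0004; -0.3628]  nu=[-1.3394]  x^+=[-3.8511, -1.1320]  P^+=[0.5236 0.2196; 0.2196 0.4703]
step 3: x^-=[-4.2813, -1.1320]  P^-=[0.8284 0.4043; 0.4043 0.6203]  H_jac=[0.0577 -0.2183]  S=[0.2521]  K=[-0.1604; -0.4445]  nu=[0.7531]  x^+=[-4.4021, -1.4668]  P^+=[0.8219 0.3863; 0.3863 0.5705]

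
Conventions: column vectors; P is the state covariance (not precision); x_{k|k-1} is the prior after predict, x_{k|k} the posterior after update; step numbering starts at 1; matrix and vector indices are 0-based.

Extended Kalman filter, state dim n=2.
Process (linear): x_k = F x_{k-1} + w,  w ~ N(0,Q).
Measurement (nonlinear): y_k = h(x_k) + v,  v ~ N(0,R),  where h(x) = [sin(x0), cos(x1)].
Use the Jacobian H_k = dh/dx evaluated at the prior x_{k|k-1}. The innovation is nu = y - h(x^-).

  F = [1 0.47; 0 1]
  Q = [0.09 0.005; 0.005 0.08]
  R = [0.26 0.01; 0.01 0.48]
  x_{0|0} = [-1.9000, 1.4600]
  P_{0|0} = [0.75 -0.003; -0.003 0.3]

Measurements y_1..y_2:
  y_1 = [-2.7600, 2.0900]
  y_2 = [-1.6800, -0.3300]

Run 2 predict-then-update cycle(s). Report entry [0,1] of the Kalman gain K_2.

step 1: x^-=[-1.2138, 1.4600]  P^-=[0.9034 0.1430; 0.1430 0.3800]  H_jac=[0.3495 0.0000; 0.0000 -0.9939]  S=[0.3703 -0.0397; -0.0397 0.8554]  K=[0.8389 -0.1273; 0.0881 -0.4375]  nu=[-1.8230, 1.9794]  x^+=[-2.9951, 0.4335]  P^+=[0.6205 0.0530; 0.0530 0.2104]
step 2: x^-=[-2.7913, 0.4335]  P^-=[0.8068 0.1569; 0.1569 0.2904]  H_jac=[-0.9393 0.0000; 0.0000 -0.4201]  S=[0.9718 0.0719; 0.0719 0.5312]  K=[-0.7784 -0.0187; -0.1360 -0.2112]  nu=[-1.3368, -1.2375]  x^+=[-1.7275, 0.8767]  P^+=[0.2157 0.0399; 0.0399 0.2446]

K[0,1] = -0.0187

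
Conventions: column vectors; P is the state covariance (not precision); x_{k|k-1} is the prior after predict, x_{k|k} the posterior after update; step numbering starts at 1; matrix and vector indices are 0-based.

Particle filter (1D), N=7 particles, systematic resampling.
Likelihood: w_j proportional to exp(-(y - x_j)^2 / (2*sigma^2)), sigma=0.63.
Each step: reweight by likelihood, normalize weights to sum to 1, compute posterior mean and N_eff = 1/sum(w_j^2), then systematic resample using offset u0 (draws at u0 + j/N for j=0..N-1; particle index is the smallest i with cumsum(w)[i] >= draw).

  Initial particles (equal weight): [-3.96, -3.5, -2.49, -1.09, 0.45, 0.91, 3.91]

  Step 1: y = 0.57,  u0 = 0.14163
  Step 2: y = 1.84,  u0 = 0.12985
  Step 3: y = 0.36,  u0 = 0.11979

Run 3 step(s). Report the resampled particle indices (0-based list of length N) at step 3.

resampled_idx = [0, 1, 2, 3, 4, 5, 6]

step 1: w=[0.0000, 0.0000, 0.0000, 0.0165, 0.5230, 0.4604, 0.0000]  mean=0.6363  Neff=2.0584  idx=[4, 4, 4, 5, 5, 5, 5]
step 2: w=[0.0545, 0.0545, 0.0545, 0.2091, 0.2091, 0.2091, 0.2091]  mean=0.8348  Neff=5.4398  idx=[2, 3, 4, 4, 5, 6, 6]
step 3: w=[0.1945, 0.1342, 0.1342, 0.1342, 0.1342, 0.1342, 0.1342]  mean=0.8205  Neff=6.8507  idx=[0, 1, 2, 3, 4, 5, 6]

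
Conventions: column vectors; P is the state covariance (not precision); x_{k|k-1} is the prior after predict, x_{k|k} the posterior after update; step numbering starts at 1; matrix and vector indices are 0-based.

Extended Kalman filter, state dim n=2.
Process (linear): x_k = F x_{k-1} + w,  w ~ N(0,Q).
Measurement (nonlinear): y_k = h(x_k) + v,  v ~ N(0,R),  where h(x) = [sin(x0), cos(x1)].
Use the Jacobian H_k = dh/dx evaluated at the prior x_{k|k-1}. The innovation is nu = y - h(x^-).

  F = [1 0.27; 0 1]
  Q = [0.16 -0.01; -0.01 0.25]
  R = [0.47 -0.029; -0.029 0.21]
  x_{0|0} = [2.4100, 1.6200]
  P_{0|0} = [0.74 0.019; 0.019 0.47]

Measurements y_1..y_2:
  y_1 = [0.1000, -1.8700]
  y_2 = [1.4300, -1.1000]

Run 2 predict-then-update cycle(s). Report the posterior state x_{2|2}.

x_post = [2.8831, 2.9744]

step 1: x^-=[2.8474, 1.6200]  P^-=[0.9445 0.1359; 0.1359 0.7200]  H_jac=[-0.9570 0.0000; 0.0000 -0.9988]  S=[1.3351 0.1009; 0.1009 0.9283]  K=[-0.6715 -0.0732; -0.0392 -0.7704]  nu=[-0.1900, -1.8208]  x^+=[3.1083, 3.0303]  P^+=[0.3276 -0.0041; -0.0041 0.1609]
step 2: x^-=[3.9265, 3.0303]  P^-=[0.4971 0.0293; 0.0293 0.4109]  H_jac=[-0.7075 0.0000; 0.0000 -0.1111]  S=[0.7188 -0.0267; -0.0267 0.2151]  K=[-0.4921 -0.0762; -0.0369 -0.2168]  nu=[2.1367, -0.1062]  x^+=[2.8831, 2.9744]  P^+=[0.3238 0.0156; 0.0156 0.4002]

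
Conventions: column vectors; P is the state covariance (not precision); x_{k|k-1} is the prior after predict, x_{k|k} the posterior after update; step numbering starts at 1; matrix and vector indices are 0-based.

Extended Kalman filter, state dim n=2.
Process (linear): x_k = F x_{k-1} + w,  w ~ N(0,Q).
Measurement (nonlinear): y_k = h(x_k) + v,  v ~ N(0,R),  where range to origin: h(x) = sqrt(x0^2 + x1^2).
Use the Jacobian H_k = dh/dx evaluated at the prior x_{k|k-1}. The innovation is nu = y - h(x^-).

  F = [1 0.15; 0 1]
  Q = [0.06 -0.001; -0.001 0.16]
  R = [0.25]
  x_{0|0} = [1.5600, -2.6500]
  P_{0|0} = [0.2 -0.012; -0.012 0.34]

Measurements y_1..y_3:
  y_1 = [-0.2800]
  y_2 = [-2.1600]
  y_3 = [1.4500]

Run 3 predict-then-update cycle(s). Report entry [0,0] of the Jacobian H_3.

H_jac[0,0] = -0.8276

step 1: x^-=[1.1625, -2.6500]  P^-=[0.2641 0.0380; 0.0380 0.5000]  H_jac=[0.4017 -0.9158]  S=[0.6840]  K=[0.1042; -0.6471]  nu=[-3.1738]  x^+=[0.8318, -0.5961]  P^+=[0.2566 0.0841; 0.0841 0.2136]
step 2: x^-=[0.7423, -0.5961]  P^-=[0.3467 0.1152; 0.1152 0.3736]  H_jac=[0.7797 -0.6262]  S=[0.4948]  K=[0.4006; -0.2913]  nu=[-3.1121]  x^+=[-0.5043, 0.3104]  P^+=[0.2673 0.1729; 0.1729 0.3316]
step 3: x^-=[-0.4577, 0.3104]  P^-=[0.3866 0.2216; 0.2216 0.4916]  H_jac=[-0.8276 0.5612]  S=[0.4638]  K=[-0.4217; 0.1994]  nu=[0.8970]  x^+=[-0.8360, 0.4892]  P^+=[0.3041 0.2606; 0.2606 0.4732]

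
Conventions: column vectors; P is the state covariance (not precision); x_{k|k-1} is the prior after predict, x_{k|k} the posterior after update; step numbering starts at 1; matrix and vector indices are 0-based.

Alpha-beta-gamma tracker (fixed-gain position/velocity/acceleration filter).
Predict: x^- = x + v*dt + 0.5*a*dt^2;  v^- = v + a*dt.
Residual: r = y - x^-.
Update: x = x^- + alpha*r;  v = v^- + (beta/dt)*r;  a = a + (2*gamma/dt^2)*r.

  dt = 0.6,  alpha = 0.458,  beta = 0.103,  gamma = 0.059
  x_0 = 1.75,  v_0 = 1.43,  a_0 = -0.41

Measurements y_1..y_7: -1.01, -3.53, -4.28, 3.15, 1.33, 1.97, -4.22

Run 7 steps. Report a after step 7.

a_post = 2.0578

step 1: x_pred=2.5342  r=-3.5442  x^+=0.9110  v^+=0.5756  a^+=-1.5717
step 2: x_pred=0.9734  r=-4.5034  x^+=-1.0892  v^+=-1.1405  a^+=-3.0478
step 3: x_pred=-2.3221  r=-1.9579  x^+=-3.2188  v^+=-3.3053  a^+=-3.6896
step 4: x_pred=-5.8661  r=9.0161  x^+=-1.7367  v^+=-3.9713  a^+=-0.7343
step 5: x_pred=-4.2517  r=5.5817  x^+=-1.6953  v^+=-3.4537  a^+=1.0953
step 6: x_pred=-3.5704  r=5.5404  x^+=-1.0329  v^+=-1.8454  a^+=2.9113
step 7: x_pred=-1.6161  r=-2.6039  x^+=-2.8087  v^+=-0.5457  a^+=2.0578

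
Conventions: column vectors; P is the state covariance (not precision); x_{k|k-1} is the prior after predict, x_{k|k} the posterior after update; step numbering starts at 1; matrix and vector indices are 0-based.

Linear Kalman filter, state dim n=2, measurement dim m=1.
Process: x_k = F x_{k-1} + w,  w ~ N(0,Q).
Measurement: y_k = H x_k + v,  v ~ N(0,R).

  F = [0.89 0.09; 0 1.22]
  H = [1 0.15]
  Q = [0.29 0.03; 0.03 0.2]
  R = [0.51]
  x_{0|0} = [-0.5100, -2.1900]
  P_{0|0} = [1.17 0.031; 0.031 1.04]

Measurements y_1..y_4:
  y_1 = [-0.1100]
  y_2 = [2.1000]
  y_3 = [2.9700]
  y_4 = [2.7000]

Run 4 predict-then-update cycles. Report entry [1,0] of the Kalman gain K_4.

step 1: x^-=[-0.6510, -2.6718]  P^-=[1.2301 0.1779; 0.1779 1.7479]  S=[1.8328]  K=[0.6857; 0.2401]  nu=[0.9418]  x^+=[-0.0052, -2.4457]  P^+=[0.3683 -0.1239; -0.1239 1.6423]
step 2: x^-=[-0.2247, -2.9837]  P^-=[0.5752 0.0758; 0.0758 2.6444]  S=[1.1674]  K=[0.5024; 0.4047]  nu=[2.7723]  x^+=[1.1682, -1.8618]  P^+=[0.2805 -0.1616; -0.1616 2.4532]
step 3: x^-=[0.8721, -2.2714]  P^-=[0.5062 0.1239; 0.1239 3.8513]  S=[1.1400]  K=[0.4603; 0.6155]  nu=[2.4386]  x^+=[1.9946, -0.7705]  P^+=[0.2646 -0.1990; -0.1990 3.4195]
step 4: x^-=[1.7059, -0.9401]  P^-=[0.4954 0.1893; 0.1893 5.2896]  S=[1.1812]  K=[0.4434; 0.8320]  nu=[1.1352]  x^+=[2.2092, 0.0044]  P^+=[0.2631 -0.2465; -0.2465 4.4719]

K[1,0] = 0.8320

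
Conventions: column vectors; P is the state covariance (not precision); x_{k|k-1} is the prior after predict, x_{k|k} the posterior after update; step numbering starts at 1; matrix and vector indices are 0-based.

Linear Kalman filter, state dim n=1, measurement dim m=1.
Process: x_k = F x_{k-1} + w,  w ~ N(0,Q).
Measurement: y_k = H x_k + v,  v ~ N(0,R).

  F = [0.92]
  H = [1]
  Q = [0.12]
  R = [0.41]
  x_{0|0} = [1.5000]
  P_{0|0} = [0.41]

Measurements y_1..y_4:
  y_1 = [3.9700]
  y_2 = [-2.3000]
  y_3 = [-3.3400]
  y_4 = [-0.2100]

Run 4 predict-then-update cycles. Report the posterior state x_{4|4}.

step 1: x^-=[1.3800]  P^-=[0.4670]  S=[0.8770]  K=[0.5325]  nu=[2.5900]  x^+=[2.7592]  P^+=[0.2183]
step 2: x^-=[2.5385]  P^-=[0.3048]  S=[0.7148]  K=[0.4264]  nu=[-4.8385]  x^+=[0.4753]  P^+=[0.1748]
step 3: x^-=[0.4373]  P^-=[0.2680]  S=[0.6780]  K=[0.3953]  nu=[-3.7773]  x^+=[-1.0557]  P^+=[0.1621]
step 4: x^-=[-0.9713]  P^-=[0.2572]  S=[0.6672]  K=[0.3855]  nu=[0.7613]  x^+=[-0.6778]  P^+=[0.1580]

x_post = [-0.6778]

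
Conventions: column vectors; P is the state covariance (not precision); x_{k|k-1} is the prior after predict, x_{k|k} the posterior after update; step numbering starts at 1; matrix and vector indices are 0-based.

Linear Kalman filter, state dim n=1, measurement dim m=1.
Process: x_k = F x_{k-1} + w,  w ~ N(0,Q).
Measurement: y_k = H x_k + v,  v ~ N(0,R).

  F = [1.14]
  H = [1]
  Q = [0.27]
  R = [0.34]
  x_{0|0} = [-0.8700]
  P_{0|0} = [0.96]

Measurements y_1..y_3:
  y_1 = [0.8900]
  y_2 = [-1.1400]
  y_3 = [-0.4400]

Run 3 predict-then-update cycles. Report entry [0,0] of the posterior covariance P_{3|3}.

step 1: x^-=[-0.9918]  P^-=[1.5176]  S=[1.8576]  K=[0.8170]  nu=[1.8818]  x^+=[0.5456]  P^+=[0.2778]
step 2: x^-=[0.6220]  P^-=[0.6310]  S=[0.9710]  K=[0.6498]  nu=[-1.7620]  x^+=[-0.5230]  P^+=[0.2209]
step 3: x^-=[-0.5963]  P^-=[0.5571]  S=[0.8971]  K=[0.6210]  nu=[0.1563]  x^+=[-0.4992]  P^+=[0.2111]

P_post[0,0] = 0.2111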